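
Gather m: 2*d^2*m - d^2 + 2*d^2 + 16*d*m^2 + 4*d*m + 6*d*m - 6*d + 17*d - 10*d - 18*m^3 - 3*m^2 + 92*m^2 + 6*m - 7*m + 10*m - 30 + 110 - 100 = d^2 + d - 18*m^3 + m^2*(16*d + 89) + m*(2*d^2 + 10*d + 9) - 20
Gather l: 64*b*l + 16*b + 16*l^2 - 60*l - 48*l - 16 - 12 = 16*b + 16*l^2 + l*(64*b - 108) - 28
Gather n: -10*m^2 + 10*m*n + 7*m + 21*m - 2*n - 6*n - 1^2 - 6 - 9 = -10*m^2 + 28*m + n*(10*m - 8) - 16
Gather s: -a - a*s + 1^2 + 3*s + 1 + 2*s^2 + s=-a + 2*s^2 + s*(4 - a) + 2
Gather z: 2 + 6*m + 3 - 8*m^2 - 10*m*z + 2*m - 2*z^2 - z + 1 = -8*m^2 + 8*m - 2*z^2 + z*(-10*m - 1) + 6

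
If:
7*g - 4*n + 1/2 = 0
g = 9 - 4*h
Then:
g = 4*n/7 - 1/14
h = 127/56 - n/7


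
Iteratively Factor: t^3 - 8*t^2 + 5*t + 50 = (t - 5)*(t^2 - 3*t - 10) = (t - 5)*(t + 2)*(t - 5)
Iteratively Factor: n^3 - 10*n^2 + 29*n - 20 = (n - 1)*(n^2 - 9*n + 20) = (n - 4)*(n - 1)*(n - 5)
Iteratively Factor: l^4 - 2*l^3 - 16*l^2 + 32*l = (l - 4)*(l^3 + 2*l^2 - 8*l) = l*(l - 4)*(l^2 + 2*l - 8) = l*(l - 4)*(l + 4)*(l - 2)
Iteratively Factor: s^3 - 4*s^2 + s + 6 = (s - 3)*(s^2 - s - 2) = (s - 3)*(s + 1)*(s - 2)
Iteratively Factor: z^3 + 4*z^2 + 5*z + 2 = (z + 1)*(z^2 + 3*z + 2) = (z + 1)*(z + 2)*(z + 1)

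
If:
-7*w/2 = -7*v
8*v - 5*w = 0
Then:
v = 0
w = 0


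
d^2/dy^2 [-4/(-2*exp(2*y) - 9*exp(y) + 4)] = 4*(2*(4*exp(y) + 9)^2*exp(y) - (8*exp(y) + 9)*(2*exp(2*y) + 9*exp(y) - 4))*exp(y)/(2*exp(2*y) + 9*exp(y) - 4)^3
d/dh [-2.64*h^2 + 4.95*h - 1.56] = 4.95 - 5.28*h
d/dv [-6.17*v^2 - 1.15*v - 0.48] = -12.34*v - 1.15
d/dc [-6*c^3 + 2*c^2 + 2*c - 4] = -18*c^2 + 4*c + 2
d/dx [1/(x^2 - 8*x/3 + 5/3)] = 6*(4 - 3*x)/(3*x^2 - 8*x + 5)^2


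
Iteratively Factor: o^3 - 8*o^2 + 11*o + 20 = (o - 5)*(o^2 - 3*o - 4) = (o - 5)*(o - 4)*(o + 1)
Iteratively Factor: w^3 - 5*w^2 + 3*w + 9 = (w - 3)*(w^2 - 2*w - 3) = (w - 3)^2*(w + 1)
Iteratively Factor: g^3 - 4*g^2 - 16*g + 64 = (g - 4)*(g^2 - 16) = (g - 4)*(g + 4)*(g - 4)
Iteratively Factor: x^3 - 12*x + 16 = (x - 2)*(x^2 + 2*x - 8) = (x - 2)*(x + 4)*(x - 2)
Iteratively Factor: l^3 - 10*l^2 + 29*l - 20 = (l - 5)*(l^2 - 5*l + 4) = (l - 5)*(l - 1)*(l - 4)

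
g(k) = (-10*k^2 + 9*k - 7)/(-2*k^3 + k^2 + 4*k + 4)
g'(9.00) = -0.06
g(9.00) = 0.55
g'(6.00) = -0.16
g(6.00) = 0.85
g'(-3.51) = -0.69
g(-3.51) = -1.82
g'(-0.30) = 8.59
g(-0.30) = -3.60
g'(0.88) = -1.08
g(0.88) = -0.98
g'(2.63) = -4.66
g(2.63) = 3.51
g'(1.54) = -8.58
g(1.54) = -3.22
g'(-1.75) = -4.13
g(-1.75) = -4.95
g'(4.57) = -0.34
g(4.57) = 1.18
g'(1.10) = -2.07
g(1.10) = -1.32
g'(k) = (9 - 20*k)/(-2*k^3 + k^2 + 4*k + 4) + (-10*k^2 + 9*k - 7)*(6*k^2 - 2*k - 4)/(-2*k^3 + k^2 + 4*k + 4)^2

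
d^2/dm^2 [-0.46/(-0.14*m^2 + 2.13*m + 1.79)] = (0.018032*m^2 - 0.274344*m - 0.46*(0.28*m - 2.13)*(0.56*m - 4.26) - 0.230552)/(-0.14*m^2 + 2.13*m + 1.79)^3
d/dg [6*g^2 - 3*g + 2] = 12*g - 3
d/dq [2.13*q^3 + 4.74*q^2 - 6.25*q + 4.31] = 6.39*q^2 + 9.48*q - 6.25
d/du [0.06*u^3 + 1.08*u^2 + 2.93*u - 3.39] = 0.18*u^2 + 2.16*u + 2.93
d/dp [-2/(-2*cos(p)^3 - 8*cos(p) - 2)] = (3*cos(p)^2 + 4)*sin(p)/(cos(p)^3 + 4*cos(p) + 1)^2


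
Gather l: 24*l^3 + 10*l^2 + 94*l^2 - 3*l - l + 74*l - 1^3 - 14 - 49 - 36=24*l^3 + 104*l^2 + 70*l - 100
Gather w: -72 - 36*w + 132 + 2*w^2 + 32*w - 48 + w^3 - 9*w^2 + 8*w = w^3 - 7*w^2 + 4*w + 12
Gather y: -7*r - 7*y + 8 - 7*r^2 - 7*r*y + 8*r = -7*r^2 + r + y*(-7*r - 7) + 8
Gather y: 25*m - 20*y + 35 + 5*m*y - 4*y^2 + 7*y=25*m - 4*y^2 + y*(5*m - 13) + 35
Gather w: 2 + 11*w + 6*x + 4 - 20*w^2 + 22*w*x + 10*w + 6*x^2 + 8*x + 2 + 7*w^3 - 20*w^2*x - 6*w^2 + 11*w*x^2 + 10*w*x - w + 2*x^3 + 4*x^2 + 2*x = 7*w^3 + w^2*(-20*x - 26) + w*(11*x^2 + 32*x + 20) + 2*x^3 + 10*x^2 + 16*x + 8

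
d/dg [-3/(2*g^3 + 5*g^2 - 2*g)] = 6*(3*g^2 + 5*g - 1)/(g^2*(2*g^2 + 5*g - 2)^2)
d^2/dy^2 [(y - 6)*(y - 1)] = 2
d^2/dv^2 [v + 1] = 0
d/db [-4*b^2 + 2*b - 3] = 2 - 8*b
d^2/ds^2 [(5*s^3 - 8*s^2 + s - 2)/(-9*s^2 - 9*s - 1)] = 2*(-1089*s^3 + 135*s^2 + 498*s + 161)/(729*s^6 + 2187*s^5 + 2430*s^4 + 1215*s^3 + 270*s^2 + 27*s + 1)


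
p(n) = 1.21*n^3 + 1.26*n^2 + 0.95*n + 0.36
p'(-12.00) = 493.43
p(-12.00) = -1920.48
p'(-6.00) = 116.51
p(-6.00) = -221.34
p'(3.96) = 67.85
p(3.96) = 99.02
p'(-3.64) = 39.87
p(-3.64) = -44.76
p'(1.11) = 8.22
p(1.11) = 4.62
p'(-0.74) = 1.07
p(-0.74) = -0.14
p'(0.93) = 6.43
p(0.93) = 3.31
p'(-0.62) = 0.78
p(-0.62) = -0.03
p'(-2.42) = 16.11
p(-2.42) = -11.71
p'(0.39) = 2.48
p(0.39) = 0.99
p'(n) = 3.63*n^2 + 2.52*n + 0.95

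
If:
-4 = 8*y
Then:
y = -1/2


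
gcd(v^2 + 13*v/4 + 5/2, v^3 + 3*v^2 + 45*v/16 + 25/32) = v + 5/4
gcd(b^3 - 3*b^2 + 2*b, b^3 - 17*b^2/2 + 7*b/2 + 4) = b - 1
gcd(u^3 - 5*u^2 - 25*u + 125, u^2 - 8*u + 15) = u - 5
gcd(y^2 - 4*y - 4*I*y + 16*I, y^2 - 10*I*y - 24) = y - 4*I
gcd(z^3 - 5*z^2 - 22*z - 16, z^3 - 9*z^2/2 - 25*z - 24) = z^2 - 6*z - 16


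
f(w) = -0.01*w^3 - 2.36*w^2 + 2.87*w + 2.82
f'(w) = -0.03*w^2 - 4.72*w + 2.87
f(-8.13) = -171.13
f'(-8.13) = 39.26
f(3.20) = -12.49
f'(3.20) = -12.54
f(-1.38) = -5.61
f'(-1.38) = 9.33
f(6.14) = -70.84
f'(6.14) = -27.24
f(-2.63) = -20.87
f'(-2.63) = 15.08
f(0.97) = 3.37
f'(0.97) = -1.74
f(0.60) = 3.69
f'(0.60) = 0.03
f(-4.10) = -47.93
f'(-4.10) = 21.72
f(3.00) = -10.08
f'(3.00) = -11.56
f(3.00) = -10.08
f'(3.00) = -11.56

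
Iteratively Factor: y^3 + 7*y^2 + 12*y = (y)*(y^2 + 7*y + 12) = y*(y + 4)*(y + 3)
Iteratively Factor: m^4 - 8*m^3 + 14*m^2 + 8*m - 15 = (m + 1)*(m^3 - 9*m^2 + 23*m - 15) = (m - 3)*(m + 1)*(m^2 - 6*m + 5) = (m - 3)*(m - 1)*(m + 1)*(m - 5)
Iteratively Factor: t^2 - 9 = (t + 3)*(t - 3)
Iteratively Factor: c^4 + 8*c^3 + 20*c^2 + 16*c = (c)*(c^3 + 8*c^2 + 20*c + 16) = c*(c + 4)*(c^2 + 4*c + 4) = c*(c + 2)*(c + 4)*(c + 2)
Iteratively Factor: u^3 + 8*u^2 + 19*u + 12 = (u + 4)*(u^2 + 4*u + 3) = (u + 1)*(u + 4)*(u + 3)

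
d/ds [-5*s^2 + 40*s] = 40 - 10*s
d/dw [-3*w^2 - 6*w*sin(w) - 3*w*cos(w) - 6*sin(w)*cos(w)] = 3*w*sin(w) - 6*w*cos(w) - 6*w - 6*sin(w) - 3*cos(w) - 6*cos(2*w)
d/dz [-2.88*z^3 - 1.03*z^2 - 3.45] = z*(-8.64*z - 2.06)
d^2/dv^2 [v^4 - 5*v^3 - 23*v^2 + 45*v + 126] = 12*v^2 - 30*v - 46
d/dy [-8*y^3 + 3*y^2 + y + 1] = -24*y^2 + 6*y + 1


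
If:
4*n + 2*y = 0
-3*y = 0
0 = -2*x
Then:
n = 0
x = 0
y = 0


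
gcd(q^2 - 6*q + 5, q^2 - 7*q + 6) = q - 1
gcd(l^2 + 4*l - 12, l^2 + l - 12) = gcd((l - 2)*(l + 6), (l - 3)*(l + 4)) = 1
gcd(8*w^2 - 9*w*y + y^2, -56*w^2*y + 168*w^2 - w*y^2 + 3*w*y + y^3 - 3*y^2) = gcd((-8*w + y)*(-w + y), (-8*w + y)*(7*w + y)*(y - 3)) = -8*w + y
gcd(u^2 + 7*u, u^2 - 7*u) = u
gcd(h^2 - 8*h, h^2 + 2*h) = h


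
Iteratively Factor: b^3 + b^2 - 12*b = (b - 3)*(b^2 + 4*b) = b*(b - 3)*(b + 4)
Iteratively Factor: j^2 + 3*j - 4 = (j - 1)*(j + 4)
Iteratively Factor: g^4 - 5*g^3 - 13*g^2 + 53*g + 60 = (g + 3)*(g^3 - 8*g^2 + 11*g + 20) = (g - 5)*(g + 3)*(g^2 - 3*g - 4) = (g - 5)*(g - 4)*(g + 3)*(g + 1)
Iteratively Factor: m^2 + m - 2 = (m + 2)*(m - 1)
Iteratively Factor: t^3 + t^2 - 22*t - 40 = (t + 2)*(t^2 - t - 20) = (t - 5)*(t + 2)*(t + 4)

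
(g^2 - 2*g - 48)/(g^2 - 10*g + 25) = (g^2 - 2*g - 48)/(g^2 - 10*g + 25)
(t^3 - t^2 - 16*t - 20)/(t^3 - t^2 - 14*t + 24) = (t^3 - t^2 - 16*t - 20)/(t^3 - t^2 - 14*t + 24)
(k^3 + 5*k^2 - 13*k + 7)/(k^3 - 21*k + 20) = (k^2 + 6*k - 7)/(k^2 + k - 20)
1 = 1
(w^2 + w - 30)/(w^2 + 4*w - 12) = (w - 5)/(w - 2)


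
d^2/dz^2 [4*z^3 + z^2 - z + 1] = 24*z + 2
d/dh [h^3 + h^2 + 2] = h*(3*h + 2)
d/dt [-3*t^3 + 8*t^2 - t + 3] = -9*t^2 + 16*t - 1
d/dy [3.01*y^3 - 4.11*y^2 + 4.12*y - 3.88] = 9.03*y^2 - 8.22*y + 4.12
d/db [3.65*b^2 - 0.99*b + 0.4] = 7.3*b - 0.99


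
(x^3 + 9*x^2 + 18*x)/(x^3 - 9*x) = (x + 6)/(x - 3)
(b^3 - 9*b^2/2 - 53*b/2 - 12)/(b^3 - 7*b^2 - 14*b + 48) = (b + 1/2)/(b - 2)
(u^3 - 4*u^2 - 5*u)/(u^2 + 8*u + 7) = u*(u - 5)/(u + 7)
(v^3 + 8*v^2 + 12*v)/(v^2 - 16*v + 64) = v*(v^2 + 8*v + 12)/(v^2 - 16*v + 64)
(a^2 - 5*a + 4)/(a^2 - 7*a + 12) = (a - 1)/(a - 3)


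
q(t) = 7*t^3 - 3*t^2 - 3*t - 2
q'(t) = 21*t^2 - 6*t - 3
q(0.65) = -3.30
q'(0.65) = 1.97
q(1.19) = 1.98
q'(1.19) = 19.60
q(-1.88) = -53.48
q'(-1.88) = 82.50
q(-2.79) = -169.01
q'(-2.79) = 177.21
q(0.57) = -3.39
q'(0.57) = 0.40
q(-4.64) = -751.95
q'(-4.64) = 476.96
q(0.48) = -3.36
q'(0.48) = -1.04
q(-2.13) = -76.87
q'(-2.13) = 105.05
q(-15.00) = -24257.00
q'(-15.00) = 4812.00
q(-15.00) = -24257.00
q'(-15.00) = 4812.00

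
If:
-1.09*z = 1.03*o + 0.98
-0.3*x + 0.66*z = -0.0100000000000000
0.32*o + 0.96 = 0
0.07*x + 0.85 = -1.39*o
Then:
No Solution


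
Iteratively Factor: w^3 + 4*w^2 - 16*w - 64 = (w + 4)*(w^2 - 16) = (w + 4)^2*(w - 4)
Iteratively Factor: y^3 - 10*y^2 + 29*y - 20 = (y - 5)*(y^2 - 5*y + 4) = (y - 5)*(y - 1)*(y - 4)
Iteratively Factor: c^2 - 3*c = (c)*(c - 3)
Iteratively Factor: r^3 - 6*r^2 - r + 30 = (r - 3)*(r^2 - 3*r - 10) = (r - 5)*(r - 3)*(r + 2)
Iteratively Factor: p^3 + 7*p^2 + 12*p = (p + 3)*(p^2 + 4*p) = p*(p + 3)*(p + 4)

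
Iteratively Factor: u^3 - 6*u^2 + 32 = (u - 4)*(u^2 - 2*u - 8) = (u - 4)^2*(u + 2)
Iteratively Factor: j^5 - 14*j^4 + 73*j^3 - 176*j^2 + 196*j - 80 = (j - 2)*(j^4 - 12*j^3 + 49*j^2 - 78*j + 40) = (j - 2)^2*(j^3 - 10*j^2 + 29*j - 20) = (j - 2)^2*(j - 1)*(j^2 - 9*j + 20) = (j - 4)*(j - 2)^2*(j - 1)*(j - 5)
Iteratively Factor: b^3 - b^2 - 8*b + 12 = (b - 2)*(b^2 + b - 6) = (b - 2)*(b + 3)*(b - 2)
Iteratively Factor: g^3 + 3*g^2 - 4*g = (g + 4)*(g^2 - g) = (g - 1)*(g + 4)*(g)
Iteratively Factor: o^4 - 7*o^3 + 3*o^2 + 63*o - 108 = (o - 4)*(o^3 - 3*o^2 - 9*o + 27) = (o - 4)*(o - 3)*(o^2 - 9) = (o - 4)*(o - 3)^2*(o + 3)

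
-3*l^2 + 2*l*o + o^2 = (-l + o)*(3*l + o)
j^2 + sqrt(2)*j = j*(j + sqrt(2))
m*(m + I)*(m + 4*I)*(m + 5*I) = m^4 + 10*I*m^3 - 29*m^2 - 20*I*m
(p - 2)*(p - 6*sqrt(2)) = p^2 - 6*sqrt(2)*p - 2*p + 12*sqrt(2)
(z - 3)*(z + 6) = z^2 + 3*z - 18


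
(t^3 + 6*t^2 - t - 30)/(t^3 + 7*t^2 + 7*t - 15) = (t - 2)/(t - 1)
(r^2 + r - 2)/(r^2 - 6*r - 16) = (r - 1)/(r - 8)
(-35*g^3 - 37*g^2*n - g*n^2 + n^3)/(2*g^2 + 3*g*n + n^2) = (-35*g^2 - 2*g*n + n^2)/(2*g + n)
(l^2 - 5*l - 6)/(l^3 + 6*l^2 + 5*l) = (l - 6)/(l*(l + 5))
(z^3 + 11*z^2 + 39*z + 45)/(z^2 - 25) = (z^2 + 6*z + 9)/(z - 5)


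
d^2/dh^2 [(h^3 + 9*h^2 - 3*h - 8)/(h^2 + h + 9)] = 40*(-h^3 - 12*h^2 + 15*h + 41)/(h^6 + 3*h^5 + 30*h^4 + 55*h^3 + 270*h^2 + 243*h + 729)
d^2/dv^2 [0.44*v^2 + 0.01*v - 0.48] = 0.880000000000000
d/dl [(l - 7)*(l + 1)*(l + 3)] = 3*l^2 - 6*l - 25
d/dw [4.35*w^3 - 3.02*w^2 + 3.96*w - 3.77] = 13.05*w^2 - 6.04*w + 3.96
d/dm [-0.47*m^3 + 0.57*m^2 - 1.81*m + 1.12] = -1.41*m^2 + 1.14*m - 1.81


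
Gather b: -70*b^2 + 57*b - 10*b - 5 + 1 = -70*b^2 + 47*b - 4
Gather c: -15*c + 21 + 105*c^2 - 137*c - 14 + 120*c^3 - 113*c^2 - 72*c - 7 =120*c^3 - 8*c^2 - 224*c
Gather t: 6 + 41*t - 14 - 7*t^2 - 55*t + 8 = -7*t^2 - 14*t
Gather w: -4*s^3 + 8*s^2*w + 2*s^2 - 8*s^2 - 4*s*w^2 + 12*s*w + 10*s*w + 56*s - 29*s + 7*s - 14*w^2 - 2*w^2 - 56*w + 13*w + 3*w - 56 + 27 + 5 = -4*s^3 - 6*s^2 + 34*s + w^2*(-4*s - 16) + w*(8*s^2 + 22*s - 40) - 24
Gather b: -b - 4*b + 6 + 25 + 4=35 - 5*b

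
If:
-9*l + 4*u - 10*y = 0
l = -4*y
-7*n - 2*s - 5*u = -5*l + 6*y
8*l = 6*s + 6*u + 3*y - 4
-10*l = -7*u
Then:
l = 0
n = -4/21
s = 2/3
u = 0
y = 0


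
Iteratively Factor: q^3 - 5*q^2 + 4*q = (q - 1)*(q^2 - 4*q) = q*(q - 1)*(q - 4)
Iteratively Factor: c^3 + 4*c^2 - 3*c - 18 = (c - 2)*(c^2 + 6*c + 9) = (c - 2)*(c + 3)*(c + 3)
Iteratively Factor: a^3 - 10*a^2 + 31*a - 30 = (a - 5)*(a^2 - 5*a + 6) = (a - 5)*(a - 3)*(a - 2)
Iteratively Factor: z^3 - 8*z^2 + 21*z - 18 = (z - 3)*(z^2 - 5*z + 6) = (z - 3)*(z - 2)*(z - 3)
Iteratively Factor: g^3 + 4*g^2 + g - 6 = (g + 2)*(g^2 + 2*g - 3) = (g - 1)*(g + 2)*(g + 3)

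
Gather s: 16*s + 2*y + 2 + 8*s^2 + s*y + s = 8*s^2 + s*(y + 17) + 2*y + 2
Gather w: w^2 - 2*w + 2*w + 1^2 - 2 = w^2 - 1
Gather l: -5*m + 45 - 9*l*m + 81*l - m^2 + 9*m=l*(81 - 9*m) - m^2 + 4*m + 45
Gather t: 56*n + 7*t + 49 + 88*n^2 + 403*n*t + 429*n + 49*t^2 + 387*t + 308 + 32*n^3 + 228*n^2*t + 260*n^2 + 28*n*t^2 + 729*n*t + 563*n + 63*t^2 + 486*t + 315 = 32*n^3 + 348*n^2 + 1048*n + t^2*(28*n + 112) + t*(228*n^2 + 1132*n + 880) + 672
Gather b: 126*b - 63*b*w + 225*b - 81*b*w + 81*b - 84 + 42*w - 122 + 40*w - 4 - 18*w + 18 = b*(432 - 144*w) + 64*w - 192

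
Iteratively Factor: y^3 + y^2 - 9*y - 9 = (y + 1)*(y^2 - 9) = (y + 1)*(y + 3)*(y - 3)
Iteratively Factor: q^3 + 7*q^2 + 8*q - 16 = (q + 4)*(q^2 + 3*q - 4) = (q - 1)*(q + 4)*(q + 4)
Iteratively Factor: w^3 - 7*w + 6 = (w + 3)*(w^2 - 3*w + 2) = (w - 1)*(w + 3)*(w - 2)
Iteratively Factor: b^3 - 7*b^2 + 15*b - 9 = (b - 3)*(b^2 - 4*b + 3) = (b - 3)*(b - 1)*(b - 3)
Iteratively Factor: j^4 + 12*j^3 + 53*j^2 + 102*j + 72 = (j + 3)*(j^3 + 9*j^2 + 26*j + 24) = (j + 3)*(j + 4)*(j^2 + 5*j + 6) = (j + 3)^2*(j + 4)*(j + 2)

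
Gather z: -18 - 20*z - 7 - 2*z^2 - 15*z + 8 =-2*z^2 - 35*z - 17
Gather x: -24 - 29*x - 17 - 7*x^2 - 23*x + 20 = -7*x^2 - 52*x - 21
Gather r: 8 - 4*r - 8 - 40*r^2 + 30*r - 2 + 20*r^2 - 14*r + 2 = -20*r^2 + 12*r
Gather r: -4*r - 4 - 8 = -4*r - 12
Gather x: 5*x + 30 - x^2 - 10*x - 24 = -x^2 - 5*x + 6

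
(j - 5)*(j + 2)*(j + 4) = j^3 + j^2 - 22*j - 40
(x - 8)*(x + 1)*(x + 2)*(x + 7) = x^4 + 2*x^3 - 57*x^2 - 170*x - 112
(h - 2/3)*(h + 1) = h^2 + h/3 - 2/3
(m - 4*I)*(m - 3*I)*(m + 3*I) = m^3 - 4*I*m^2 + 9*m - 36*I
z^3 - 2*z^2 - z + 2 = (z - 2)*(z - 1)*(z + 1)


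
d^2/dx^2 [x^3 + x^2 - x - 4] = 6*x + 2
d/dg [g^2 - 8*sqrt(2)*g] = 2*g - 8*sqrt(2)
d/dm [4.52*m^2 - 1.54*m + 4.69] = 9.04*m - 1.54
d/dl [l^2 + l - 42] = 2*l + 1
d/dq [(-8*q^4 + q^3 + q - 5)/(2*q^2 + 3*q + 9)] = (-32*q^5 - 70*q^4 - 282*q^3 + 25*q^2 + 20*q + 24)/(4*q^4 + 12*q^3 + 45*q^2 + 54*q + 81)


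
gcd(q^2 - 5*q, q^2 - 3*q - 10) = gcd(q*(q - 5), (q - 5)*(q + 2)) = q - 5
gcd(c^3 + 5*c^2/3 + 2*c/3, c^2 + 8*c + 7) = c + 1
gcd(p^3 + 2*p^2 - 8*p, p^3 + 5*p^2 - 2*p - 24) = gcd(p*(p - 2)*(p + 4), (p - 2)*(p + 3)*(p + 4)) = p^2 + 2*p - 8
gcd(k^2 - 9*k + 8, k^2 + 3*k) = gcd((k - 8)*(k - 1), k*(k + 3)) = 1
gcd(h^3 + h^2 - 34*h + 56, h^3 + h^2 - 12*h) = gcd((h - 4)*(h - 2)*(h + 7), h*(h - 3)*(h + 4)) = 1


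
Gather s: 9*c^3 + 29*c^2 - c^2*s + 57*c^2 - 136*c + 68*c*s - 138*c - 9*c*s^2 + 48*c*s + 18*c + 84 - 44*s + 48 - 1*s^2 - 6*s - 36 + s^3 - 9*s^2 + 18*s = 9*c^3 + 86*c^2 - 256*c + s^3 + s^2*(-9*c - 10) + s*(-c^2 + 116*c - 32) + 96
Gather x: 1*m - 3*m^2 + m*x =-3*m^2 + m*x + m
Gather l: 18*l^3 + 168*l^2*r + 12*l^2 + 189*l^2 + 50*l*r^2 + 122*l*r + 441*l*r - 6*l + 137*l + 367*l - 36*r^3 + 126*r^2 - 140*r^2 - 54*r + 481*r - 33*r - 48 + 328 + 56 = 18*l^3 + l^2*(168*r + 201) + l*(50*r^2 + 563*r + 498) - 36*r^3 - 14*r^2 + 394*r + 336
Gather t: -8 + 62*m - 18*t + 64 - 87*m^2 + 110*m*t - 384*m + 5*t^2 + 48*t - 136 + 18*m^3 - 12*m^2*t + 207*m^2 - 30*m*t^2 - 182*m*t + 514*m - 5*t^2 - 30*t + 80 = 18*m^3 + 120*m^2 - 30*m*t^2 + 192*m + t*(-12*m^2 - 72*m)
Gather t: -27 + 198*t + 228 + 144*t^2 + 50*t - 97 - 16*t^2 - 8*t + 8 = 128*t^2 + 240*t + 112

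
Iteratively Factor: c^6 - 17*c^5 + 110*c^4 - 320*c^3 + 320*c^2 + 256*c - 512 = (c - 2)*(c^5 - 15*c^4 + 80*c^3 - 160*c^2 + 256) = (c - 4)*(c - 2)*(c^4 - 11*c^3 + 36*c^2 - 16*c - 64) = (c - 4)^2*(c - 2)*(c^3 - 7*c^2 + 8*c + 16) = (c - 4)^3*(c - 2)*(c^2 - 3*c - 4) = (c - 4)^3*(c - 2)*(c + 1)*(c - 4)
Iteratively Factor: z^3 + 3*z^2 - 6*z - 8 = (z + 1)*(z^2 + 2*z - 8) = (z + 1)*(z + 4)*(z - 2)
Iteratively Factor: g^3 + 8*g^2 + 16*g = (g + 4)*(g^2 + 4*g) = g*(g + 4)*(g + 4)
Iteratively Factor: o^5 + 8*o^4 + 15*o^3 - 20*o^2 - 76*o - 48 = (o + 1)*(o^4 + 7*o^3 + 8*o^2 - 28*o - 48) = (o + 1)*(o + 2)*(o^3 + 5*o^2 - 2*o - 24) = (o + 1)*(o + 2)*(o + 3)*(o^2 + 2*o - 8) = (o - 2)*(o + 1)*(o + 2)*(o + 3)*(o + 4)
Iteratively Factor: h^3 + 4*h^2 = (h)*(h^2 + 4*h) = h*(h + 4)*(h)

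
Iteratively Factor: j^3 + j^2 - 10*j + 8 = (j + 4)*(j^2 - 3*j + 2) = (j - 2)*(j + 4)*(j - 1)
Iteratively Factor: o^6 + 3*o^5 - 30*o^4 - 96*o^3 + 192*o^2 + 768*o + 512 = (o - 4)*(o^5 + 7*o^4 - 2*o^3 - 104*o^2 - 224*o - 128) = (o - 4)*(o + 1)*(o^4 + 6*o^3 - 8*o^2 - 96*o - 128) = (o - 4)^2*(o + 1)*(o^3 + 10*o^2 + 32*o + 32) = (o - 4)^2*(o + 1)*(o + 2)*(o^2 + 8*o + 16) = (o - 4)^2*(o + 1)*(o + 2)*(o + 4)*(o + 4)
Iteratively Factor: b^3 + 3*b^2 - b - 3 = (b + 3)*(b^2 - 1) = (b + 1)*(b + 3)*(b - 1)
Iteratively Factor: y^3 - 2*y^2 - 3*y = (y)*(y^2 - 2*y - 3) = y*(y - 3)*(y + 1)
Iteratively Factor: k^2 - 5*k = (k)*(k - 5)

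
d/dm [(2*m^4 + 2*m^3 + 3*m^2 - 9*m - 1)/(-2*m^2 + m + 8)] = (-8*m^5 + 2*m^4 + 68*m^3 + 33*m^2 + 44*m - 71)/(4*m^4 - 4*m^3 - 31*m^2 + 16*m + 64)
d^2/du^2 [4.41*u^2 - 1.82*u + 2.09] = 8.82000000000000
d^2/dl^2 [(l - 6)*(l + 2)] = 2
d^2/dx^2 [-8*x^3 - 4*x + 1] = -48*x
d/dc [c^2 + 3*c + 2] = 2*c + 3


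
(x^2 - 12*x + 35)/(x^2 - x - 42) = (x - 5)/(x + 6)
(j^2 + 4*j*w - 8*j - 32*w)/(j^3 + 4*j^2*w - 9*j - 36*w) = (j - 8)/(j^2 - 9)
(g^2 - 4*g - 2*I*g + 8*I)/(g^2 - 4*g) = (g - 2*I)/g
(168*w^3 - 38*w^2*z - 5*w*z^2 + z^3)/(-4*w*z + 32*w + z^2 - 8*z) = (-42*w^2 - w*z + z^2)/(z - 8)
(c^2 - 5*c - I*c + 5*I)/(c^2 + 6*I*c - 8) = (c^2 - 5*c - I*c + 5*I)/(c^2 + 6*I*c - 8)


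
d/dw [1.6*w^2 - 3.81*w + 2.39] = 3.2*w - 3.81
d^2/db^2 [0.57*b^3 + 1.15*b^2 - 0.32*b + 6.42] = 3.42*b + 2.3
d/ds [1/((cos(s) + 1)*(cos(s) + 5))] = 2*(cos(s) + 3)*sin(s)/((cos(s) + 1)^2*(cos(s) + 5)^2)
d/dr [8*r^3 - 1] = 24*r^2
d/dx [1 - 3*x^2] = -6*x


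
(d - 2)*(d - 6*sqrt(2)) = d^2 - 6*sqrt(2)*d - 2*d + 12*sqrt(2)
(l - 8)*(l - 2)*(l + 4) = l^3 - 6*l^2 - 24*l + 64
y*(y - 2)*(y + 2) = y^3 - 4*y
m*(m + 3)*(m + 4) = m^3 + 7*m^2 + 12*m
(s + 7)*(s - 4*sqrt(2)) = s^2 - 4*sqrt(2)*s + 7*s - 28*sqrt(2)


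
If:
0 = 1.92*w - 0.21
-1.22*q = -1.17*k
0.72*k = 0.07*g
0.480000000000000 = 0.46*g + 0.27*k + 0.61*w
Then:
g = 0.85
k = 0.08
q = 0.08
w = 0.11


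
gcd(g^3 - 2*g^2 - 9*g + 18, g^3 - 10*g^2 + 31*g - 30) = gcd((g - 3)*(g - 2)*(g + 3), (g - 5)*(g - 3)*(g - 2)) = g^2 - 5*g + 6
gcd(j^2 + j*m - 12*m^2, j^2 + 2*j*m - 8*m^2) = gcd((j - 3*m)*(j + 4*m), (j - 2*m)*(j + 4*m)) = j + 4*m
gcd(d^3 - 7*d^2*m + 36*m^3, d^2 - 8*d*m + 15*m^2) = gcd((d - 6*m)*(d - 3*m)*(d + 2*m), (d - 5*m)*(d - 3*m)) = d - 3*m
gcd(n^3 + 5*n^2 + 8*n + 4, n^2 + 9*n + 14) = n + 2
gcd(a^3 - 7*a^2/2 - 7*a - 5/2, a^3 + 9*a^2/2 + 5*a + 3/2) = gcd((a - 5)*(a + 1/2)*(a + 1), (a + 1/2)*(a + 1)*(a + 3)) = a^2 + 3*a/2 + 1/2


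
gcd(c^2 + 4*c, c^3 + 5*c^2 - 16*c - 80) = c + 4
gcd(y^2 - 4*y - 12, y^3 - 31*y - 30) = y - 6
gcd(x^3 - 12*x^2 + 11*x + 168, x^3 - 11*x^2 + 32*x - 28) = x - 7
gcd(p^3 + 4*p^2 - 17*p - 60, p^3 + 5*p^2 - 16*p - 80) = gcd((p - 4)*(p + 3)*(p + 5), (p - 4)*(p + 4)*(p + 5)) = p^2 + p - 20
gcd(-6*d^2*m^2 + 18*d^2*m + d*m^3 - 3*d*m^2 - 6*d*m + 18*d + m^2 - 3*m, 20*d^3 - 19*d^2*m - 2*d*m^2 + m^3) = 1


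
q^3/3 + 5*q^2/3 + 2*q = q*(q/3 + 1)*(q + 2)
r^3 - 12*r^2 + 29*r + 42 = (r - 7)*(r - 6)*(r + 1)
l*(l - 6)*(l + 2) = l^3 - 4*l^2 - 12*l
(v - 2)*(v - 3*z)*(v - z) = v^3 - 4*v^2*z - 2*v^2 + 3*v*z^2 + 8*v*z - 6*z^2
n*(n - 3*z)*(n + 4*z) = n^3 + n^2*z - 12*n*z^2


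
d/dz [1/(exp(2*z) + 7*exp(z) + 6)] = (-2*exp(z) - 7)*exp(z)/(exp(2*z) + 7*exp(z) + 6)^2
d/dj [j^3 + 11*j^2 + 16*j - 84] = 3*j^2 + 22*j + 16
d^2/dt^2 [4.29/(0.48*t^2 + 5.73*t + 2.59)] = (-1.976832*t^2 - 23.598432*t + 4.29*(0.96*t + 5.73)*(1.92*t + 11.46) - 10.666656)/(0.48*t^2 + 5.73*t + 2.59)^3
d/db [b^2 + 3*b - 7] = 2*b + 3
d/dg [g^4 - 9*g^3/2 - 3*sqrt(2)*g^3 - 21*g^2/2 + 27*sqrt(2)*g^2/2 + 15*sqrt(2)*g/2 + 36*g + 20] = 4*g^3 - 27*g^2/2 - 9*sqrt(2)*g^2 - 21*g + 27*sqrt(2)*g + 15*sqrt(2)/2 + 36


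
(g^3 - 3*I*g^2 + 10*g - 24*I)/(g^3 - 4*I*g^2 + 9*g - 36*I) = (g - 2*I)/(g - 3*I)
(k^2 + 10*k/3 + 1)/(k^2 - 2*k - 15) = (k + 1/3)/(k - 5)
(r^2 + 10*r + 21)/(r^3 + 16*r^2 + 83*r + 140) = (r + 3)/(r^2 + 9*r + 20)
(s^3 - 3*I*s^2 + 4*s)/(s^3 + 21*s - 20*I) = s*(s + I)/(s^2 + 4*I*s + 5)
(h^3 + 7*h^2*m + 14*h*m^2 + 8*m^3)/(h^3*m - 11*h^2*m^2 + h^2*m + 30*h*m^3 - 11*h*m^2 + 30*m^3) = (h^3 + 7*h^2*m + 14*h*m^2 + 8*m^3)/(m*(h^3 - 11*h^2*m + h^2 + 30*h*m^2 - 11*h*m + 30*m^2))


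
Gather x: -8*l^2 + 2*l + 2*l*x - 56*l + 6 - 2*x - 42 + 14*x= -8*l^2 - 54*l + x*(2*l + 12) - 36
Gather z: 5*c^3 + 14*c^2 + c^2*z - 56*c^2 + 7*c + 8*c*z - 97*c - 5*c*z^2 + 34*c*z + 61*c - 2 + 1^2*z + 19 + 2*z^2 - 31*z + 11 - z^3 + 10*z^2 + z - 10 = 5*c^3 - 42*c^2 - 29*c - z^3 + z^2*(12 - 5*c) + z*(c^2 + 42*c - 29) + 18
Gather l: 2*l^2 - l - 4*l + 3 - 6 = 2*l^2 - 5*l - 3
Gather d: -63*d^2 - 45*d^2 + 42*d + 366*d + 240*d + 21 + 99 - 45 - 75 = -108*d^2 + 648*d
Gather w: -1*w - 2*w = -3*w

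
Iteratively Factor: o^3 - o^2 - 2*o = (o - 2)*(o^2 + o) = (o - 2)*(o + 1)*(o)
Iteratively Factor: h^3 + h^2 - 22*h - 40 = (h - 5)*(h^2 + 6*h + 8) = (h - 5)*(h + 2)*(h + 4)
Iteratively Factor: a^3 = (a)*(a^2) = a^2*(a)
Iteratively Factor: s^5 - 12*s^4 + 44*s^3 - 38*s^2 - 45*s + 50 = (s - 5)*(s^4 - 7*s^3 + 9*s^2 + 7*s - 10) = (s - 5)^2*(s^3 - 2*s^2 - s + 2) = (s - 5)^2*(s - 1)*(s^2 - s - 2) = (s - 5)^2*(s - 1)*(s + 1)*(s - 2)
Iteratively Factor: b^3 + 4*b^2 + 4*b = (b + 2)*(b^2 + 2*b) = (b + 2)^2*(b)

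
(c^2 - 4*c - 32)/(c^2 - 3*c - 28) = (c - 8)/(c - 7)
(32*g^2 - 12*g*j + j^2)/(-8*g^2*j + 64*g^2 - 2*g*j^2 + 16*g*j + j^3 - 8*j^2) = (-8*g + j)/(2*g*j - 16*g + j^2 - 8*j)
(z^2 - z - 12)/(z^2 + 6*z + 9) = (z - 4)/(z + 3)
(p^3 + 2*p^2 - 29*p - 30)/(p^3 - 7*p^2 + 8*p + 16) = (p^2 + p - 30)/(p^2 - 8*p + 16)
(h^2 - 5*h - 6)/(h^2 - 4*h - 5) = (h - 6)/(h - 5)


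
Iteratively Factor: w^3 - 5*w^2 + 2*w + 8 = (w - 2)*(w^2 - 3*w - 4) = (w - 2)*(w + 1)*(w - 4)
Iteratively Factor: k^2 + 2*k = (k)*(k + 2)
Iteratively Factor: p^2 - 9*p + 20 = (p - 5)*(p - 4)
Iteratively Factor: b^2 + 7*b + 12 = (b + 4)*(b + 3)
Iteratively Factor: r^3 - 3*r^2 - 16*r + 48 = (r - 3)*(r^2 - 16) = (r - 3)*(r + 4)*(r - 4)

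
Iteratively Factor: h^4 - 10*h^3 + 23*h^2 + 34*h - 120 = (h - 5)*(h^3 - 5*h^2 - 2*h + 24) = (h - 5)*(h - 3)*(h^2 - 2*h - 8) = (h - 5)*(h - 4)*(h - 3)*(h + 2)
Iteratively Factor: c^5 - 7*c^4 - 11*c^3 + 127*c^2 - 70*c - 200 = (c - 5)*(c^4 - 2*c^3 - 21*c^2 + 22*c + 40) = (c - 5)^2*(c^3 + 3*c^2 - 6*c - 8) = (c - 5)^2*(c + 4)*(c^2 - c - 2) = (c - 5)^2*(c + 1)*(c + 4)*(c - 2)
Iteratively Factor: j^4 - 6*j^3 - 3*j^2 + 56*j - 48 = (j - 4)*(j^3 - 2*j^2 - 11*j + 12) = (j - 4)*(j + 3)*(j^2 - 5*j + 4) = (j - 4)*(j - 1)*(j + 3)*(j - 4)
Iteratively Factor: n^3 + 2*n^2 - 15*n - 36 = (n - 4)*(n^2 + 6*n + 9) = (n - 4)*(n + 3)*(n + 3)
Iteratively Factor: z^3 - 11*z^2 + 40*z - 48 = (z - 3)*(z^2 - 8*z + 16) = (z - 4)*(z - 3)*(z - 4)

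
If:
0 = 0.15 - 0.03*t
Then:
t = 5.00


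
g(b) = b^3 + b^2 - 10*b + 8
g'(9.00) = 251.00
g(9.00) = 728.00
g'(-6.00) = 86.00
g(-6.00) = -112.00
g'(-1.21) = -8.03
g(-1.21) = 19.79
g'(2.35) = 11.27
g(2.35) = 3.00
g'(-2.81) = 8.07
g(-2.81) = 21.81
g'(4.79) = 68.41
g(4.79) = 92.95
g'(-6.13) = 90.47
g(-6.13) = -123.47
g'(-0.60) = -10.12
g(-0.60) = 14.14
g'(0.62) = -7.61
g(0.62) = 2.42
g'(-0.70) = -9.93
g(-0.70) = 15.15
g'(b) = 3*b^2 + 2*b - 10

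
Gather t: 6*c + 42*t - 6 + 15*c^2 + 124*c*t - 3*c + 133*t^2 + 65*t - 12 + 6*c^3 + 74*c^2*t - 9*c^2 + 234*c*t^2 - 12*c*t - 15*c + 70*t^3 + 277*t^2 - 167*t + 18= 6*c^3 + 6*c^2 - 12*c + 70*t^3 + t^2*(234*c + 410) + t*(74*c^2 + 112*c - 60)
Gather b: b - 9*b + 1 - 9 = -8*b - 8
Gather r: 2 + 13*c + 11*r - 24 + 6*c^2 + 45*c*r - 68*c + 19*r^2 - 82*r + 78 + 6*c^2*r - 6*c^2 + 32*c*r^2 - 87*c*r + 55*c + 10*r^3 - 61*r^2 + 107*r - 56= 10*r^3 + r^2*(32*c - 42) + r*(6*c^2 - 42*c + 36)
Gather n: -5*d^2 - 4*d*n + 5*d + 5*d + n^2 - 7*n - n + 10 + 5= -5*d^2 + 10*d + n^2 + n*(-4*d - 8) + 15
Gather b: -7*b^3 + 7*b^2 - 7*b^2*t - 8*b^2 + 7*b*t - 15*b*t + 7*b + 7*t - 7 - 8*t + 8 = -7*b^3 + b^2*(-7*t - 1) + b*(7 - 8*t) - t + 1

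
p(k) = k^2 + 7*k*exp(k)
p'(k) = 7*k*exp(k) + 2*k + 7*exp(k)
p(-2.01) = 2.15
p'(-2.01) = -4.97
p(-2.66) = 5.77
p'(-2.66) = -6.13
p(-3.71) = 13.13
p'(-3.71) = -7.88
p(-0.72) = -1.93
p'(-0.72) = -0.49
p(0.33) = 3.32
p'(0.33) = 13.61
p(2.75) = 308.68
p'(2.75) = 416.12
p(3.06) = 466.20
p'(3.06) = 612.25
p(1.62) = 59.93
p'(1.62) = 95.91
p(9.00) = 510575.29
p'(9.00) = 567233.87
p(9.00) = 510575.29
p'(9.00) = 567233.87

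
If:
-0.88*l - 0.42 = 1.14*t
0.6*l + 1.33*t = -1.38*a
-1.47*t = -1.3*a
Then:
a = 0.15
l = -0.65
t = 0.14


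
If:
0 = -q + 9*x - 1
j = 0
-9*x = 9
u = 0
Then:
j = 0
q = -10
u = 0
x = -1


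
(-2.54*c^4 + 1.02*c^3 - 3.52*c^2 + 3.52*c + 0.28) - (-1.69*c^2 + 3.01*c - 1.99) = -2.54*c^4 + 1.02*c^3 - 1.83*c^2 + 0.51*c + 2.27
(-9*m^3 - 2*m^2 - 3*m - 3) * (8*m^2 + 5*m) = -72*m^5 - 61*m^4 - 34*m^3 - 39*m^2 - 15*m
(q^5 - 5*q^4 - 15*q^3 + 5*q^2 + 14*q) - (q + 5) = q^5 - 5*q^4 - 15*q^3 + 5*q^2 + 13*q - 5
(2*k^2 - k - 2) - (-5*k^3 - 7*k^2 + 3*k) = 5*k^3 + 9*k^2 - 4*k - 2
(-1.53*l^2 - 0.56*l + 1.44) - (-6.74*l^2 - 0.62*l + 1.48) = 5.21*l^2 + 0.0599999999999999*l - 0.04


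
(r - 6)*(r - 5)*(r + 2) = r^3 - 9*r^2 + 8*r + 60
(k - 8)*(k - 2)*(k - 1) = k^3 - 11*k^2 + 26*k - 16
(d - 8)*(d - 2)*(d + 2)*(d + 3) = d^4 - 5*d^3 - 28*d^2 + 20*d + 96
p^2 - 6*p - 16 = (p - 8)*(p + 2)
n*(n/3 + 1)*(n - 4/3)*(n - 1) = n^4/3 + 2*n^3/9 - 17*n^2/9 + 4*n/3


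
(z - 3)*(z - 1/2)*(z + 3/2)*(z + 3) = z^4 + z^3 - 39*z^2/4 - 9*z + 27/4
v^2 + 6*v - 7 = (v - 1)*(v + 7)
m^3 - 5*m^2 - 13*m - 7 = (m - 7)*(m + 1)^2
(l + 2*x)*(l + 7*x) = l^2 + 9*l*x + 14*x^2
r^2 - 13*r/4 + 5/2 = (r - 2)*(r - 5/4)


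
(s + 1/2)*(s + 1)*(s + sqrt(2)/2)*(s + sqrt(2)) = s^4 + 3*s^3/2 + 3*sqrt(2)*s^3/2 + 3*s^2/2 + 9*sqrt(2)*s^2/4 + 3*sqrt(2)*s/4 + 3*s/2 + 1/2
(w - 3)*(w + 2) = w^2 - w - 6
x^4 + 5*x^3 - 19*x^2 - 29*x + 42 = (x - 3)*(x - 1)*(x + 2)*(x + 7)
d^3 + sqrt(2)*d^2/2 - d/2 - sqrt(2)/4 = (d - sqrt(2)/2)*(d + sqrt(2)/2)^2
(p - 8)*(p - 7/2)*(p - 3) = p^3 - 29*p^2/2 + 125*p/2 - 84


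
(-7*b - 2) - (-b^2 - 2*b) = b^2 - 5*b - 2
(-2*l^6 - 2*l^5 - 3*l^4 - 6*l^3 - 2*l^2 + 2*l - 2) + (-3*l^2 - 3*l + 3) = -2*l^6 - 2*l^5 - 3*l^4 - 6*l^3 - 5*l^2 - l + 1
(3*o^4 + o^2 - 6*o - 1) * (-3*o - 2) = -9*o^5 - 6*o^4 - 3*o^3 + 16*o^2 + 15*o + 2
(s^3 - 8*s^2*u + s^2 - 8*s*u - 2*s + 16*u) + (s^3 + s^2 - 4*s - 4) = 2*s^3 - 8*s^2*u + 2*s^2 - 8*s*u - 6*s + 16*u - 4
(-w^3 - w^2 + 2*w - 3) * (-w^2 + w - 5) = w^5 + 2*w^3 + 10*w^2 - 13*w + 15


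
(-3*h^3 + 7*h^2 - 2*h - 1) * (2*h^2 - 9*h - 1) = -6*h^5 + 41*h^4 - 64*h^3 + 9*h^2 + 11*h + 1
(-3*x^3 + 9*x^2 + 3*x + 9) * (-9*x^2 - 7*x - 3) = 27*x^5 - 60*x^4 - 81*x^3 - 129*x^2 - 72*x - 27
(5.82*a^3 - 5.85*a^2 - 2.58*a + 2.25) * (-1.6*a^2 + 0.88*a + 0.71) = -9.312*a^5 + 14.4816*a^4 + 3.1122*a^3 - 10.0239*a^2 + 0.1482*a + 1.5975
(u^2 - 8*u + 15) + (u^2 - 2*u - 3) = 2*u^2 - 10*u + 12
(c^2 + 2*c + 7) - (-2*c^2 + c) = 3*c^2 + c + 7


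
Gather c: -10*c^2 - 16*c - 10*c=-10*c^2 - 26*c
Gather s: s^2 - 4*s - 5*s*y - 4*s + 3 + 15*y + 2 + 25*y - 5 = s^2 + s*(-5*y - 8) + 40*y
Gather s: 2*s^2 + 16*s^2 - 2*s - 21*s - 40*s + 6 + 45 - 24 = 18*s^2 - 63*s + 27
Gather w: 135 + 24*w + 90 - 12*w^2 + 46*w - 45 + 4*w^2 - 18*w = -8*w^2 + 52*w + 180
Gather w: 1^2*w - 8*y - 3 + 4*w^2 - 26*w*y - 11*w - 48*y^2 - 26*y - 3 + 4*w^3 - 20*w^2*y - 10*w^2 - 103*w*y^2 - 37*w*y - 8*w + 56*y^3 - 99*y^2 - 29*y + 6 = 4*w^3 + w^2*(-20*y - 6) + w*(-103*y^2 - 63*y - 18) + 56*y^3 - 147*y^2 - 63*y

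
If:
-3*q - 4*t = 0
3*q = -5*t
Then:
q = 0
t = 0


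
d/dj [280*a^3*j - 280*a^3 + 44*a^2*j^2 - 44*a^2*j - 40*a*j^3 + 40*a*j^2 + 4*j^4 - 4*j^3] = 280*a^3 + 88*a^2*j - 44*a^2 - 120*a*j^2 + 80*a*j + 16*j^3 - 12*j^2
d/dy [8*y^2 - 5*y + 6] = 16*y - 5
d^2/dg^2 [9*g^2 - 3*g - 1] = 18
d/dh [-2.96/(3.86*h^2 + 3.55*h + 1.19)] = (22.8512*h + 10.508)/(3.86*h^2 + 3.55*h + 1.19)^2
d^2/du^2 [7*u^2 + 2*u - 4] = 14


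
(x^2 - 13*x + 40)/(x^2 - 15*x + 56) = (x - 5)/(x - 7)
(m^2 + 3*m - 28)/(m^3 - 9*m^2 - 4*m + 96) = (m + 7)/(m^2 - 5*m - 24)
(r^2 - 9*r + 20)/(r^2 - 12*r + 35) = (r - 4)/(r - 7)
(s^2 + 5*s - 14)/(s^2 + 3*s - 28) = (s - 2)/(s - 4)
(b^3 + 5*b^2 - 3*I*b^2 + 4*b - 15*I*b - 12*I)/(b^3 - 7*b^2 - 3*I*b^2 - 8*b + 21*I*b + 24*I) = (b + 4)/(b - 8)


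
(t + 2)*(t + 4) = t^2 + 6*t + 8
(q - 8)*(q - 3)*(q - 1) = q^3 - 12*q^2 + 35*q - 24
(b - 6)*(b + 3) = b^2 - 3*b - 18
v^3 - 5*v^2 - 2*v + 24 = (v - 4)*(v - 3)*(v + 2)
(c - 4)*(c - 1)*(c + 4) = c^3 - c^2 - 16*c + 16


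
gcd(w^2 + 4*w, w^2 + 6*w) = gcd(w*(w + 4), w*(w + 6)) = w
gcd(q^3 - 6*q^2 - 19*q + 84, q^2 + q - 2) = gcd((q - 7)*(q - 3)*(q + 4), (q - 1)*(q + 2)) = 1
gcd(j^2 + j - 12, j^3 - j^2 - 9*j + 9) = j - 3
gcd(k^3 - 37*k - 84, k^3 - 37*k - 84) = k^3 - 37*k - 84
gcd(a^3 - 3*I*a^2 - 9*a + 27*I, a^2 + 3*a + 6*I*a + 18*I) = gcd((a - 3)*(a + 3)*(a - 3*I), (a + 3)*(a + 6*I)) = a + 3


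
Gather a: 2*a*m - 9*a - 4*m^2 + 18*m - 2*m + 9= a*(2*m - 9) - 4*m^2 + 16*m + 9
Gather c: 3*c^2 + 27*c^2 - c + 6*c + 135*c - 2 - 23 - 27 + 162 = 30*c^2 + 140*c + 110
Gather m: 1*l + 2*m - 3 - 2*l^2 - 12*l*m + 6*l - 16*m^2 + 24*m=-2*l^2 + 7*l - 16*m^2 + m*(26 - 12*l) - 3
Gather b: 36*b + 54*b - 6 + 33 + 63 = 90*b + 90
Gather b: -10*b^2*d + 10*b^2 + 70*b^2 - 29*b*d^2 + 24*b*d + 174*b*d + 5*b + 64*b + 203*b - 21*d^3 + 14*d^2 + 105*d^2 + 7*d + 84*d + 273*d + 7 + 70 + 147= b^2*(80 - 10*d) + b*(-29*d^2 + 198*d + 272) - 21*d^3 + 119*d^2 + 364*d + 224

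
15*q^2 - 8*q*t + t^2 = (-5*q + t)*(-3*q + t)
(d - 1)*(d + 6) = d^2 + 5*d - 6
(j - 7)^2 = j^2 - 14*j + 49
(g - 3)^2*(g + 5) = g^3 - g^2 - 21*g + 45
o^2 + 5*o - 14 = (o - 2)*(o + 7)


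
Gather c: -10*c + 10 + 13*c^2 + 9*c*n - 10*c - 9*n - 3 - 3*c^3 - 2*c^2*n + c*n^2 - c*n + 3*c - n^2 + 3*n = -3*c^3 + c^2*(13 - 2*n) + c*(n^2 + 8*n - 17) - n^2 - 6*n + 7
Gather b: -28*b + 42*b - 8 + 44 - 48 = 14*b - 12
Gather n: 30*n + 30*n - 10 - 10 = 60*n - 20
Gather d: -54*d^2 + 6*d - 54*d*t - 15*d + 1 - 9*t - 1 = -54*d^2 + d*(-54*t - 9) - 9*t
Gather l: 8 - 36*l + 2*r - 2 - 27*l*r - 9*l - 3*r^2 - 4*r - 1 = l*(-27*r - 45) - 3*r^2 - 2*r + 5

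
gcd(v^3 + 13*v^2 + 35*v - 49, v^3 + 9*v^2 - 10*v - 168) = v + 7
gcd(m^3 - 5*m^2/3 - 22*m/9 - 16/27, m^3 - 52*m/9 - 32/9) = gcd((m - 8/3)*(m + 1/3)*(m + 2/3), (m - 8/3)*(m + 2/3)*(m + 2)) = m^2 - 2*m - 16/9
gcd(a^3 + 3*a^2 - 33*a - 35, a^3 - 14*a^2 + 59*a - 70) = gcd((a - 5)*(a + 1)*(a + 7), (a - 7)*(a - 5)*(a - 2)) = a - 5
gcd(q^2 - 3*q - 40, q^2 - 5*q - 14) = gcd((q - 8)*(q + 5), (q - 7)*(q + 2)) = 1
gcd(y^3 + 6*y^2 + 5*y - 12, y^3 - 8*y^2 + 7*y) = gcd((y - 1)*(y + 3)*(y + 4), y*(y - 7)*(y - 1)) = y - 1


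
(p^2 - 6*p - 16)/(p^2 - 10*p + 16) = (p + 2)/(p - 2)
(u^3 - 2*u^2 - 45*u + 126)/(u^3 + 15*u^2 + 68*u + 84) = (u^2 - 9*u + 18)/(u^2 + 8*u + 12)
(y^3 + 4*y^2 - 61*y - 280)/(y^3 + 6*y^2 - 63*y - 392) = (y + 5)/(y + 7)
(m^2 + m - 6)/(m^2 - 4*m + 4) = (m + 3)/(m - 2)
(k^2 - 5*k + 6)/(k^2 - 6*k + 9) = (k - 2)/(k - 3)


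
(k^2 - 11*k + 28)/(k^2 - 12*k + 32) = (k - 7)/(k - 8)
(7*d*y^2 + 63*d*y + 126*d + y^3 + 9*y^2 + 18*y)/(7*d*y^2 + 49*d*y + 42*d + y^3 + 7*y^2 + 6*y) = (y + 3)/(y + 1)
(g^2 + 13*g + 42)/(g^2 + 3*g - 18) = (g + 7)/(g - 3)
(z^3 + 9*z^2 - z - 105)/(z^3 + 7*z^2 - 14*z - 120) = (z^2 + 4*z - 21)/(z^2 + 2*z - 24)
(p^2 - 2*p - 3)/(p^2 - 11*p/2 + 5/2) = 2*(p^2 - 2*p - 3)/(2*p^2 - 11*p + 5)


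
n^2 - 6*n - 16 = (n - 8)*(n + 2)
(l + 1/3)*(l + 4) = l^2 + 13*l/3 + 4/3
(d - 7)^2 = d^2 - 14*d + 49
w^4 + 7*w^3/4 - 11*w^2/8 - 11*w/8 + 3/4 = (w - 3/4)*(w - 1/2)*(w + 1)*(w + 2)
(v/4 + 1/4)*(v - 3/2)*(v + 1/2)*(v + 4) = v^4/4 + v^3 - 7*v^2/16 - 31*v/16 - 3/4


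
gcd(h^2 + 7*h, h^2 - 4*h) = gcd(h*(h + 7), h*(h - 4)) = h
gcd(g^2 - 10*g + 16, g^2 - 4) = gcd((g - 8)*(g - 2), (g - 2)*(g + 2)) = g - 2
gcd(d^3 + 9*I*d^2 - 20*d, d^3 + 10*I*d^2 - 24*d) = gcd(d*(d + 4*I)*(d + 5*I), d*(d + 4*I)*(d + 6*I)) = d^2 + 4*I*d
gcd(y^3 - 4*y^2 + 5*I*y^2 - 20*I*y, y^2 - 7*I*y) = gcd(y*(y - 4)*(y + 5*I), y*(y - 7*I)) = y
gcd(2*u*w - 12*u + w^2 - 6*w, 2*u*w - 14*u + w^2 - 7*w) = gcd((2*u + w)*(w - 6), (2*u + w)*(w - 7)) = 2*u + w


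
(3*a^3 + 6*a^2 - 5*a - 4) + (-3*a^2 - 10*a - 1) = 3*a^3 + 3*a^2 - 15*a - 5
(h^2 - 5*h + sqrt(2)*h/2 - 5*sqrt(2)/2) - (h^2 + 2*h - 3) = -7*h + sqrt(2)*h/2 - 5*sqrt(2)/2 + 3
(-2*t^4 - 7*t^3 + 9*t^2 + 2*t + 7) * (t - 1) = -2*t^5 - 5*t^4 + 16*t^3 - 7*t^2 + 5*t - 7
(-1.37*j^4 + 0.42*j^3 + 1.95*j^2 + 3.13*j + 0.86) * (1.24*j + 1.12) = -1.6988*j^5 - 1.0136*j^4 + 2.8884*j^3 + 6.0652*j^2 + 4.572*j + 0.9632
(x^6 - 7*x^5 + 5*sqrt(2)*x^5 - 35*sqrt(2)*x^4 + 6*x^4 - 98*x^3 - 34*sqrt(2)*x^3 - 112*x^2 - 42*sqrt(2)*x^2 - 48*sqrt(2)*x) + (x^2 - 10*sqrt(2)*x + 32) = x^6 - 7*x^5 + 5*sqrt(2)*x^5 - 35*sqrt(2)*x^4 + 6*x^4 - 98*x^3 - 34*sqrt(2)*x^3 - 111*x^2 - 42*sqrt(2)*x^2 - 58*sqrt(2)*x + 32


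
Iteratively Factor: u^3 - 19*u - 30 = (u + 2)*(u^2 - 2*u - 15) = (u + 2)*(u + 3)*(u - 5)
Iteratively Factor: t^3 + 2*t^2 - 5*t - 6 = (t + 1)*(t^2 + t - 6) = (t - 2)*(t + 1)*(t + 3)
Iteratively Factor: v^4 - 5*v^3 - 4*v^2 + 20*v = (v)*(v^3 - 5*v^2 - 4*v + 20) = v*(v + 2)*(v^2 - 7*v + 10) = v*(v - 5)*(v + 2)*(v - 2)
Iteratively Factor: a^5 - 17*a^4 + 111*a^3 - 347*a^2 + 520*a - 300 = (a - 2)*(a^4 - 15*a^3 + 81*a^2 - 185*a + 150) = (a - 5)*(a - 2)*(a^3 - 10*a^2 + 31*a - 30) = (a - 5)*(a - 2)^2*(a^2 - 8*a + 15) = (a - 5)*(a - 3)*(a - 2)^2*(a - 5)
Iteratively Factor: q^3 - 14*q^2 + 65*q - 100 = (q - 5)*(q^2 - 9*q + 20) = (q - 5)*(q - 4)*(q - 5)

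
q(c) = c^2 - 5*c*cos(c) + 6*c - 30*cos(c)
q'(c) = 5*c*sin(c) + 2*c + 30*sin(c) - 5*cos(c) + 6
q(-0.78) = -22.63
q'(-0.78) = -17.47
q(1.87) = 26.32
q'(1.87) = 48.82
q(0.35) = -27.60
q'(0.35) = 12.89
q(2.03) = 34.10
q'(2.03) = 48.27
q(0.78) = -18.81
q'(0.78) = 27.85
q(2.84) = 67.31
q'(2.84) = 29.58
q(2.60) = 59.21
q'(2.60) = 37.65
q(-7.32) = 13.02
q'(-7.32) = -5.50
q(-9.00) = 13.33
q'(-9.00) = -1.26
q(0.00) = -30.00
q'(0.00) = 1.00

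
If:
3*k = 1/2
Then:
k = 1/6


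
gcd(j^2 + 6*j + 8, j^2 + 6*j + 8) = j^2 + 6*j + 8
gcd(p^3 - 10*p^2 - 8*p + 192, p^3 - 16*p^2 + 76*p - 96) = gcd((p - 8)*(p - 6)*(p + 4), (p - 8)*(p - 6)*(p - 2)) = p^2 - 14*p + 48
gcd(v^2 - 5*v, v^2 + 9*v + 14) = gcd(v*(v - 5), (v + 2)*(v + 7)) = 1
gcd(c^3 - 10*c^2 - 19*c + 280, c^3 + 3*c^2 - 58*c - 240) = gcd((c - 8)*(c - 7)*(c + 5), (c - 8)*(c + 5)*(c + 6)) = c^2 - 3*c - 40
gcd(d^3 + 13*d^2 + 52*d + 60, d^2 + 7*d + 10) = d^2 + 7*d + 10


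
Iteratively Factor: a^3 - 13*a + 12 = (a + 4)*(a^2 - 4*a + 3) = (a - 1)*(a + 4)*(a - 3)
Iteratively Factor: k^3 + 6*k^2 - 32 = (k + 4)*(k^2 + 2*k - 8) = (k + 4)^2*(k - 2)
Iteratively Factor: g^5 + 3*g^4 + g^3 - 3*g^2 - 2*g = (g + 1)*(g^4 + 2*g^3 - g^2 - 2*g) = (g + 1)^2*(g^3 + g^2 - 2*g) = (g + 1)^2*(g + 2)*(g^2 - g) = g*(g + 1)^2*(g + 2)*(g - 1)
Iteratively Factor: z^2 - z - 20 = (z + 4)*(z - 5)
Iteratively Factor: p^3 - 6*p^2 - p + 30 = (p - 3)*(p^2 - 3*p - 10) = (p - 3)*(p + 2)*(p - 5)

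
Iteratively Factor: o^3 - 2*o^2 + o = (o)*(o^2 - 2*o + 1) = o*(o - 1)*(o - 1)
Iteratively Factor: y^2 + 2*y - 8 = (y + 4)*(y - 2)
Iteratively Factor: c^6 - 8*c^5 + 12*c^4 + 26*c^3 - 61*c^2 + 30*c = (c - 1)*(c^5 - 7*c^4 + 5*c^3 + 31*c^2 - 30*c) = c*(c - 1)*(c^4 - 7*c^3 + 5*c^2 + 31*c - 30) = c*(c - 5)*(c - 1)*(c^3 - 2*c^2 - 5*c + 6) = c*(c - 5)*(c - 1)^2*(c^2 - c - 6) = c*(c - 5)*(c - 1)^2*(c + 2)*(c - 3)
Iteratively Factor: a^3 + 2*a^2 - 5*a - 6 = (a + 1)*(a^2 + a - 6) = (a - 2)*(a + 1)*(a + 3)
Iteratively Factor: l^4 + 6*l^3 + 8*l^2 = (l + 4)*(l^3 + 2*l^2) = l*(l + 4)*(l^2 + 2*l) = l^2*(l + 4)*(l + 2)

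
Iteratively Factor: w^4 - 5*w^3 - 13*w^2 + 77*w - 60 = (w - 5)*(w^3 - 13*w + 12) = (w - 5)*(w - 3)*(w^2 + 3*w - 4) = (w - 5)*(w - 3)*(w + 4)*(w - 1)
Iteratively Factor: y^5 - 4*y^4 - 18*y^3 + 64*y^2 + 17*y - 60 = (y + 4)*(y^4 - 8*y^3 + 14*y^2 + 8*y - 15) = (y - 3)*(y + 4)*(y^3 - 5*y^2 - y + 5) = (y - 5)*(y - 3)*(y + 4)*(y^2 - 1) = (y - 5)*(y - 3)*(y - 1)*(y + 4)*(y + 1)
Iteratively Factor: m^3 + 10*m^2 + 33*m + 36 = (m + 3)*(m^2 + 7*m + 12) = (m + 3)*(m + 4)*(m + 3)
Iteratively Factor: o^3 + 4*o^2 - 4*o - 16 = (o + 4)*(o^2 - 4) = (o - 2)*(o + 4)*(o + 2)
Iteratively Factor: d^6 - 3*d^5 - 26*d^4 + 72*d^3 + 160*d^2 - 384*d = (d + 4)*(d^5 - 7*d^4 + 2*d^3 + 64*d^2 - 96*d) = (d - 2)*(d + 4)*(d^4 - 5*d^3 - 8*d^2 + 48*d) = d*(d - 2)*(d + 4)*(d^3 - 5*d^2 - 8*d + 48) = d*(d - 4)*(d - 2)*(d + 4)*(d^2 - d - 12) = d*(d - 4)*(d - 2)*(d + 3)*(d + 4)*(d - 4)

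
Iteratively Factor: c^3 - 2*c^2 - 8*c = (c + 2)*(c^2 - 4*c) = (c - 4)*(c + 2)*(c)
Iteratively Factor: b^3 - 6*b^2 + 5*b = (b - 1)*(b^2 - 5*b) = b*(b - 1)*(b - 5)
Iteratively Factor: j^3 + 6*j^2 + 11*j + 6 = (j + 1)*(j^2 + 5*j + 6) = (j + 1)*(j + 2)*(j + 3)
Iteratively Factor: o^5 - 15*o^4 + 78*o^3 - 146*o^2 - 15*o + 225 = (o + 1)*(o^4 - 16*o^3 + 94*o^2 - 240*o + 225) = (o - 3)*(o + 1)*(o^3 - 13*o^2 + 55*o - 75) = (o - 3)^2*(o + 1)*(o^2 - 10*o + 25) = (o - 5)*(o - 3)^2*(o + 1)*(o - 5)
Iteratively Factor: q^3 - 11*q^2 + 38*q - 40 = (q - 5)*(q^2 - 6*q + 8) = (q - 5)*(q - 4)*(q - 2)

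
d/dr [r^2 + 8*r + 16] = 2*r + 8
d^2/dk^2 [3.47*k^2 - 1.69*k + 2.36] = 6.94000000000000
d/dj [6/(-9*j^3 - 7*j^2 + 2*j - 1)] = 6*(27*j^2 + 14*j - 2)/(9*j^3 + 7*j^2 - 2*j + 1)^2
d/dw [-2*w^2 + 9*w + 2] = 9 - 4*w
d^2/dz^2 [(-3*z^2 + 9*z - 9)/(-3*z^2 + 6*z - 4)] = 6*(-9*z^3 + 45*z^2 - 54*z + 16)/(27*z^6 - 162*z^5 + 432*z^4 - 648*z^3 + 576*z^2 - 288*z + 64)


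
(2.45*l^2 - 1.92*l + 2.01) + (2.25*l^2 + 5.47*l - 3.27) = 4.7*l^2 + 3.55*l - 1.26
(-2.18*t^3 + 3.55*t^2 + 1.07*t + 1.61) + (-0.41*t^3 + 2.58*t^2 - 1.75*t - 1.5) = -2.59*t^3 + 6.13*t^2 - 0.68*t + 0.11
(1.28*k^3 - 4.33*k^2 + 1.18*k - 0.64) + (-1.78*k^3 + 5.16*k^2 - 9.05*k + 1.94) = -0.5*k^3 + 0.83*k^2 - 7.87*k + 1.3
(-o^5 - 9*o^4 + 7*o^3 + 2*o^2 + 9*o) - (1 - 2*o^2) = -o^5 - 9*o^4 + 7*o^3 + 4*o^2 + 9*o - 1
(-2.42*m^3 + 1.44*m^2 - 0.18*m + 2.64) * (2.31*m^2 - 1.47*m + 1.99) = -5.5902*m^5 + 6.8838*m^4 - 7.3484*m^3 + 9.2286*m^2 - 4.239*m + 5.2536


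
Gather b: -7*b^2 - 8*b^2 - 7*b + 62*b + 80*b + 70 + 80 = -15*b^2 + 135*b + 150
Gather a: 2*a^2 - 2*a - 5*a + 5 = 2*a^2 - 7*a + 5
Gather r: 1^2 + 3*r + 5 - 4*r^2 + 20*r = -4*r^2 + 23*r + 6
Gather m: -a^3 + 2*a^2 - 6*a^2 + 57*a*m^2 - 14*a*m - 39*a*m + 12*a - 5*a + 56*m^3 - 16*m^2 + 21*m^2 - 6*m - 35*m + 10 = -a^3 - 4*a^2 + 7*a + 56*m^3 + m^2*(57*a + 5) + m*(-53*a - 41) + 10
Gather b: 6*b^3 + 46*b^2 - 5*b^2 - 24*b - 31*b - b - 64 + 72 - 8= 6*b^3 + 41*b^2 - 56*b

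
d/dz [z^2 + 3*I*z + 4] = 2*z + 3*I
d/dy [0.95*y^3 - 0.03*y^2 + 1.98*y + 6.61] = 2.85*y^2 - 0.06*y + 1.98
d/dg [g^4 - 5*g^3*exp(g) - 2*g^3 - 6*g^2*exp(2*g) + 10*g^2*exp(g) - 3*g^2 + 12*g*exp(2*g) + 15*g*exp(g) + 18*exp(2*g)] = -5*g^3*exp(g) + 4*g^3 - 12*g^2*exp(2*g) - 5*g^2*exp(g) - 6*g^2 + 12*g*exp(2*g) + 35*g*exp(g) - 6*g + 48*exp(2*g) + 15*exp(g)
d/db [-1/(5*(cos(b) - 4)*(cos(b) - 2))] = 2*(3 - cos(b))*sin(b)/(5*(cos(b) - 4)^2*(cos(b) - 2)^2)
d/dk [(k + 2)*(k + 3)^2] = (k + 3)*(3*k + 7)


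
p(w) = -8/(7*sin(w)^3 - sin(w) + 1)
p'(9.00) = -16.10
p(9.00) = -7.42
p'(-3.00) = 3.66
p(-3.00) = -7.13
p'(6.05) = 0.72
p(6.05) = -6.99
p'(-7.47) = 3.83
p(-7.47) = 2.19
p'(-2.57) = -184.86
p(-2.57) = -18.49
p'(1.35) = 0.78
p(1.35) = -1.23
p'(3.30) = 2.95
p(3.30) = -7.08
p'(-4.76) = 0.16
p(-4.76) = -1.15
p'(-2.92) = -0.09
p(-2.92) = -6.98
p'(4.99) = 2.22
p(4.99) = 1.88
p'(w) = -8*(-21*sin(w)^2*cos(w) + cos(w))/(7*sin(w)^3 - sin(w) + 1)^2 = 8*(21*sin(w)^2 - 1)*cos(w)/(7*sin(w)^3 - sin(w) + 1)^2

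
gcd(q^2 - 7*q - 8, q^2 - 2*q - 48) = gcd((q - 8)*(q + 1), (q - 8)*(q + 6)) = q - 8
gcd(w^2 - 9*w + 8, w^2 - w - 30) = 1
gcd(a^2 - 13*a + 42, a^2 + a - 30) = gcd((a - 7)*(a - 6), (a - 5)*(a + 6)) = 1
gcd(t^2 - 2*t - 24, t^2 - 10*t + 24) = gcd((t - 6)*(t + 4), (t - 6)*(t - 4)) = t - 6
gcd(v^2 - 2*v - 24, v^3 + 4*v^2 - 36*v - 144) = v^2 - 2*v - 24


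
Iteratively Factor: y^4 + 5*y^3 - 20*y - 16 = (y + 1)*(y^3 + 4*y^2 - 4*y - 16) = (y + 1)*(y + 2)*(y^2 + 2*y - 8) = (y + 1)*(y + 2)*(y + 4)*(y - 2)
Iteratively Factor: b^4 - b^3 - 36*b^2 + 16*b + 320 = (b - 4)*(b^3 + 3*b^2 - 24*b - 80) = (b - 5)*(b - 4)*(b^2 + 8*b + 16) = (b - 5)*(b - 4)*(b + 4)*(b + 4)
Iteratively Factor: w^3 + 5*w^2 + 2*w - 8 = (w + 2)*(w^2 + 3*w - 4) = (w + 2)*(w + 4)*(w - 1)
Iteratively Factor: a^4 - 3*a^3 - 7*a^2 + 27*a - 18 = (a + 3)*(a^3 - 6*a^2 + 11*a - 6) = (a - 3)*(a + 3)*(a^2 - 3*a + 2) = (a - 3)*(a - 1)*(a + 3)*(a - 2)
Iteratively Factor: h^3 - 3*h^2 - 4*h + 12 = (h + 2)*(h^2 - 5*h + 6) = (h - 3)*(h + 2)*(h - 2)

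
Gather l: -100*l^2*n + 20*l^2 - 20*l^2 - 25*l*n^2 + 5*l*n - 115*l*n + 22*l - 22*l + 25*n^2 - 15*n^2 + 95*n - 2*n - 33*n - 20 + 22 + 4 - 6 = -100*l^2*n + l*(-25*n^2 - 110*n) + 10*n^2 + 60*n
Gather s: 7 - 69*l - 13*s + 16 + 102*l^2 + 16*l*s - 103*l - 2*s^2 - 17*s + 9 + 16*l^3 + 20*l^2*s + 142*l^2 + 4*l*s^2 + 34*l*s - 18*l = 16*l^3 + 244*l^2 - 190*l + s^2*(4*l - 2) + s*(20*l^2 + 50*l - 30) + 32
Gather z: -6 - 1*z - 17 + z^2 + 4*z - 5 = z^2 + 3*z - 28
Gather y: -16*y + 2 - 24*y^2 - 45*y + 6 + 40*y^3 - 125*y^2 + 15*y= 40*y^3 - 149*y^2 - 46*y + 8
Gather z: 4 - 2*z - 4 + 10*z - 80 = 8*z - 80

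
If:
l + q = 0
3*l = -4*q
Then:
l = 0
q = 0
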